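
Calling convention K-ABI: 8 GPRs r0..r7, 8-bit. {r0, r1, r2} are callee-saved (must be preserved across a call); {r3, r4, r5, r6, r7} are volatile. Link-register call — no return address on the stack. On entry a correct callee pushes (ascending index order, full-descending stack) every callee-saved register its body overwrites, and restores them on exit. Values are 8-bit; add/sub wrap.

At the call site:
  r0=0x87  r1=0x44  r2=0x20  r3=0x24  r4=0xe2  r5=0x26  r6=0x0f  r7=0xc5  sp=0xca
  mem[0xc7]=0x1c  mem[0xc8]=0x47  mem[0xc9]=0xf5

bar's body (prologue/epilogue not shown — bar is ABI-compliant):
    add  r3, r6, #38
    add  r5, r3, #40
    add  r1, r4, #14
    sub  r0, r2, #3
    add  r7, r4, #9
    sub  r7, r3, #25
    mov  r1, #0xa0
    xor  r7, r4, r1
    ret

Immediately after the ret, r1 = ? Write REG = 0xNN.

REG = 0x44

prologue: push r0 -> mem[0xc9]=0x87, sp=0xc9
prologue: push r1 -> mem[0xc8]=0x44, sp=0xc8
body[0] add  r3, r6, #38 -> r3=0x35
body[1] add  r5, r3, #40 -> r5=0x5d
body[2] add  r1, r4, #14 -> r1=0xf0
body[3] sub  r0, r2, #3 -> r0=0x1d
body[4] add  r7, r4, #9 -> r7=0xeb
body[5] sub  r7, r3, #25 -> r7=0x1c
body[6] mov  r1, #0xa0 -> r1=0xa0
body[7] xor  r7, r4, r1 -> r7=0x42
epilogue: pop r1=0x44, sp=0xc9
epilogue: pop r0=0x87, sp=0xca
r1 is callee-saved -> restored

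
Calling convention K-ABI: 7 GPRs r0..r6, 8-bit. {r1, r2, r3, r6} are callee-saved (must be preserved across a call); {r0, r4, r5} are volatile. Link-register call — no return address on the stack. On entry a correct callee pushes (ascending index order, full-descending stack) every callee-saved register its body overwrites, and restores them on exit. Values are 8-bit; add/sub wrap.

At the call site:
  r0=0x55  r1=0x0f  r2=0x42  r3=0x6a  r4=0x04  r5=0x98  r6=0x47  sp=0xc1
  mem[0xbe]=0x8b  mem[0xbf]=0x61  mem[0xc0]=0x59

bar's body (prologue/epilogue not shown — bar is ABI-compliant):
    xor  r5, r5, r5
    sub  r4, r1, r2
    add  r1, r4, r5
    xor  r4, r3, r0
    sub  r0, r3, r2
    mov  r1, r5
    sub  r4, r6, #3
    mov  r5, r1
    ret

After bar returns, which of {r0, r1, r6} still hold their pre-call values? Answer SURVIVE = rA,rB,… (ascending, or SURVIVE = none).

prologue: push r1 -> mem[0xc0]=0x0f, sp=0xc0
body[0] xor  r5, r5, r5 -> r5=0x00
body[1] sub  r4, r1, r2 -> r4=0xcd
body[2] add  r1, r4, r5 -> r1=0xcd
body[3] xor  r4, r3, r0 -> r4=0x3f
body[4] sub  r0, r3, r2 -> r0=0x28
body[5] mov  r1, r5 -> r1=0x00
body[6] sub  r4, r6, #3 -> r4=0x44
body[7] mov  r5, r1 -> r5=0x00
epilogue: pop r1=0x0f, sp=0xc1
r0: caller-saved, written=True
r1: callee-saved, written=True
r6: callee-saved, written=False

SURVIVE = r1,r6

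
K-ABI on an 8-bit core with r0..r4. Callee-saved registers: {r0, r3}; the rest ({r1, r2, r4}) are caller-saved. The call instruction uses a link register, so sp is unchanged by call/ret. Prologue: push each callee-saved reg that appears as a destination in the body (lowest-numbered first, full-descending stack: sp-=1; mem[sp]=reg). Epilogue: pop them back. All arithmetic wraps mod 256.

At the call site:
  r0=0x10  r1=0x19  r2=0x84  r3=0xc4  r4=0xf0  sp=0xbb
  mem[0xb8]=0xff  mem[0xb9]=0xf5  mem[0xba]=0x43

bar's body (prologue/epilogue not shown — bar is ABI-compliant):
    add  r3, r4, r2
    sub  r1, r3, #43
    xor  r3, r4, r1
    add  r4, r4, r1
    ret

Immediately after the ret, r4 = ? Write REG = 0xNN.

prologue: push r3 -> mem[0xba]=0xc4, sp=0xba
body[0] add  r3, r4, r2 -> r3=0x74
body[1] sub  r1, r3, #43 -> r1=0x49
body[2] xor  r3, r4, r1 -> r3=0xb9
body[3] add  r4, r4, r1 -> r4=0x39
epilogue: pop r3=0xc4, sp=0xbb
r4 is caller-saved -> body value

REG = 0x39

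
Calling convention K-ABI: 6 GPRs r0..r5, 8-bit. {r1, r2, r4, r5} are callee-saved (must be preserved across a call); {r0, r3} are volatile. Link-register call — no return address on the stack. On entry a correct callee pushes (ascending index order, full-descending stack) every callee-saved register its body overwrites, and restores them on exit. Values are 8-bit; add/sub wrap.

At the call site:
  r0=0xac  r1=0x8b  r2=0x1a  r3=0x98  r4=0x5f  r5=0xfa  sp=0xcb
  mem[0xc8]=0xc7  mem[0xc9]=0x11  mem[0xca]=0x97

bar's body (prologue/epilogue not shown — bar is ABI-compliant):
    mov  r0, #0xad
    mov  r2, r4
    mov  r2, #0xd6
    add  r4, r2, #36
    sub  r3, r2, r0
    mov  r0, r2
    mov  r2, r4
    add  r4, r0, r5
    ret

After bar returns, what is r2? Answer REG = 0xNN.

prologue: push r2 → mem[0xca]=0x1a, sp=0xca
prologue: push r4 → mem[0xc9]=0x5f, sp=0xc9
body[0] mov  r0, #0xad → r0=0xad
body[1] mov  r2, r4 → r2=0x5f
body[2] mov  r2, #0xd6 → r2=0xd6
body[3] add  r4, r2, #36 → r4=0xfa
body[4] sub  r3, r2, r0 → r3=0x29
body[5] mov  r0, r2 → r0=0xd6
body[6] mov  r2, r4 → r2=0xfa
body[7] add  r4, r0, r5 → r4=0xd0
epilogue: pop r4=0x5f, sp=0xca
epilogue: pop r2=0x1a, sp=0xcb
r2 is callee-saved → restored

REG = 0x1a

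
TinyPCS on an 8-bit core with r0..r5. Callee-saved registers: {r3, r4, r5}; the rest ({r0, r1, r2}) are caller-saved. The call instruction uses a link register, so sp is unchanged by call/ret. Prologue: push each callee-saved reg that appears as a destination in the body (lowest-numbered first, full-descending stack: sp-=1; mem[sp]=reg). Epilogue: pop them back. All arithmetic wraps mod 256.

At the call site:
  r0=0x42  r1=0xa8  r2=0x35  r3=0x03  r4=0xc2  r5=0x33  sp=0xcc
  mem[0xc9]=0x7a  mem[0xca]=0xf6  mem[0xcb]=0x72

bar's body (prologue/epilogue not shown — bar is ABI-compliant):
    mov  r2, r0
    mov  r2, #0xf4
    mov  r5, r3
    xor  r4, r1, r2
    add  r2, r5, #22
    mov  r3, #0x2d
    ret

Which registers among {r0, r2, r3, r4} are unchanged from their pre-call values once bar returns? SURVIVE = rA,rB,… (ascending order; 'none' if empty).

SURVIVE = r0,r3,r4

prologue: push r3 → mem[0xcb]=0x03, sp=0xcb
prologue: push r4 → mem[0xca]=0xc2, sp=0xca
prologue: push r5 → mem[0xc9]=0x33, sp=0xc9
body[0] mov  r2, r0 → r2=0x42
body[1] mov  r2, #0xf4 → r2=0xf4
body[2] mov  r5, r3 → r5=0x03
body[3] xor  r4, r1, r2 → r4=0x5c
body[4] add  r2, r5, #22 → r2=0x19
body[5] mov  r3, #0x2d → r3=0x2d
epilogue: pop r5=0x33, sp=0xca
epilogue: pop r4=0xc2, sp=0xcb
epilogue: pop r3=0x03, sp=0xcc
r0: caller-saved, written=False
r2: caller-saved, written=True
r3: callee-saved, written=True
r4: callee-saved, written=True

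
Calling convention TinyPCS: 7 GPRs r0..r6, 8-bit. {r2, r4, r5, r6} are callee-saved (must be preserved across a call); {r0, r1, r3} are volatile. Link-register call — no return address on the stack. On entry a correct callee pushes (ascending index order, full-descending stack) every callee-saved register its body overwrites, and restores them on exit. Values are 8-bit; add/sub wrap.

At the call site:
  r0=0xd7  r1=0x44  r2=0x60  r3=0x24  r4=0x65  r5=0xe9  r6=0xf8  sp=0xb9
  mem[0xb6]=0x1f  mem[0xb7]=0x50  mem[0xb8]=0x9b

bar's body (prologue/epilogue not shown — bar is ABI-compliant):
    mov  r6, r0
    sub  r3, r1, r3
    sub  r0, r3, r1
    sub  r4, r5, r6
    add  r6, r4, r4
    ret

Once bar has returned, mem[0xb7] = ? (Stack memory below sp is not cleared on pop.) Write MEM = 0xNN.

MEM = 0xf8

prologue: push r4 -> mem[0xb8]=0x65, sp=0xb8
prologue: push r6 -> mem[0xb7]=0xf8, sp=0xb7
body[0] mov  r6, r0 -> r6=0xd7
body[1] sub  r3, r1, r3 -> r3=0x20
body[2] sub  r0, r3, r1 -> r0=0xdc
body[3] sub  r4, r5, r6 -> r4=0x12
body[4] add  r6, r4, r4 -> r6=0x24
epilogue: pop r6=0xf8, sp=0xb8
epilogue: pop r4=0x65, sp=0xb9
prologue pushed ['r4', 'r6'] at ['0xb8', '0xb7']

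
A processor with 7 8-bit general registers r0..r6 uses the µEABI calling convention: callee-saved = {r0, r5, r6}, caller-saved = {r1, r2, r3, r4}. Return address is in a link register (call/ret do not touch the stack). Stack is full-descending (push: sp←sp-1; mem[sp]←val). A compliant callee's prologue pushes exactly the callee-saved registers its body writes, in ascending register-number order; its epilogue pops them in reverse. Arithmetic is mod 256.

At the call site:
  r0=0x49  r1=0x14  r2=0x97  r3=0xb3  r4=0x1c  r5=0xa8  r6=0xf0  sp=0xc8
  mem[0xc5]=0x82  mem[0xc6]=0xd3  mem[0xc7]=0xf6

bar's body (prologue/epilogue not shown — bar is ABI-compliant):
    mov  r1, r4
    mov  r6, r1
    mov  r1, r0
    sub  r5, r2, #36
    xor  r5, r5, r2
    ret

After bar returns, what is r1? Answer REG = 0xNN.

prologue: push r5 → mem[0xc7]=0xa8, sp=0xc7
prologue: push r6 → mem[0xc6]=0xf0, sp=0xc6
body[0] mov  r1, r4 → r1=0x1c
body[1] mov  r6, r1 → r6=0x1c
body[2] mov  r1, r0 → r1=0x49
body[3] sub  r5, r2, #36 → r5=0x73
body[4] xor  r5, r5, r2 → r5=0xe4
epilogue: pop r6=0xf0, sp=0xc7
epilogue: pop r5=0xa8, sp=0xc8
r1 is caller-saved → body value

REG = 0x49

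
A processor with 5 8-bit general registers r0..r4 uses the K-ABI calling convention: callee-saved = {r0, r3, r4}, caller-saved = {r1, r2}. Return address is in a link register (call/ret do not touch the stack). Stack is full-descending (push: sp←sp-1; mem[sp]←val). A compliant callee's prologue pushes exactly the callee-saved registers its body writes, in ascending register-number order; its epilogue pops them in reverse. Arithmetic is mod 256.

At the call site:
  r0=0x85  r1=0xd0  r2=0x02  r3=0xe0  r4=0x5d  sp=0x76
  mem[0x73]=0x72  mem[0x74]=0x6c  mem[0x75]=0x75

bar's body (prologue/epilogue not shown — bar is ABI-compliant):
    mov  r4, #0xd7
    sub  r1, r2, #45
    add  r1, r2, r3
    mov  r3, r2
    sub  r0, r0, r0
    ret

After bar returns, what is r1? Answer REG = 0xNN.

REG = 0xe2

prologue: push r0 -> mem[0x75]=0x85, sp=0x75
prologue: push r3 -> mem[0x74]=0xe0, sp=0x74
prologue: push r4 -> mem[0x73]=0x5d, sp=0x73
body[0] mov  r4, #0xd7 -> r4=0xd7
body[1] sub  r1, r2, #45 -> r1=0xd5
body[2] add  r1, r2, r3 -> r1=0xe2
body[3] mov  r3, r2 -> r3=0x02
body[4] sub  r0, r0, r0 -> r0=0x00
epilogue: pop r4=0x5d, sp=0x74
epilogue: pop r3=0xe0, sp=0x75
epilogue: pop r0=0x85, sp=0x76
r1 is caller-saved -> body value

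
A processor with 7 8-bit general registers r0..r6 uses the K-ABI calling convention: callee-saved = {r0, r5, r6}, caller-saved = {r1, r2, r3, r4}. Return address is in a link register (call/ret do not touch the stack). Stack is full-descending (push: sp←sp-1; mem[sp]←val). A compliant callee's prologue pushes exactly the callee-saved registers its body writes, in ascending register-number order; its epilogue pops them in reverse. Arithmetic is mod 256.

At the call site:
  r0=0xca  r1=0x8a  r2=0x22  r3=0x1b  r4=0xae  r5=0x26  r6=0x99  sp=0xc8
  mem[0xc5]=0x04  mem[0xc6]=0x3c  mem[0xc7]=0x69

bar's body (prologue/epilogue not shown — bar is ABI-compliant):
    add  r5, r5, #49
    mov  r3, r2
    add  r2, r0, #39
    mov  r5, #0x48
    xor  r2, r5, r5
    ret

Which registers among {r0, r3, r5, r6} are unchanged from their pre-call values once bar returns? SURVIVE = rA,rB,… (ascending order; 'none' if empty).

SURVIVE = r0,r5,r6

prologue: push r5 -> mem[0xc7]=0x26, sp=0xc7
body[0] add  r5, r5, #49 -> r5=0x57
body[1] mov  r3, r2 -> r3=0x22
body[2] add  r2, r0, #39 -> r2=0xf1
body[3] mov  r5, #0x48 -> r5=0x48
body[4] xor  r2, r5, r5 -> r2=0x00
epilogue: pop r5=0x26, sp=0xc8
r0: callee-saved, written=False
r3: caller-saved, written=True
r5: callee-saved, written=True
r6: callee-saved, written=False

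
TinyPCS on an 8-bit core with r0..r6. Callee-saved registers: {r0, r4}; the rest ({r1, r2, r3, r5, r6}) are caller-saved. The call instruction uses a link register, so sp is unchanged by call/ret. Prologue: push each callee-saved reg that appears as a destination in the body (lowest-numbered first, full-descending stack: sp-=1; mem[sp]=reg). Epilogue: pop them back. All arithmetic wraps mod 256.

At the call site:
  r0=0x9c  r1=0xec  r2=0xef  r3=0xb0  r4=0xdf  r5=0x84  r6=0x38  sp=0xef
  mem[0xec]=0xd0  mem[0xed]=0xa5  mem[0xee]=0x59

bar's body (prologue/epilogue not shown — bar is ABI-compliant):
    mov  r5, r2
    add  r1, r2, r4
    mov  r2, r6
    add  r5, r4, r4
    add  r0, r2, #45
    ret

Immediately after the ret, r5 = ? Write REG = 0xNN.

REG = 0xbe

prologue: push r0 -> mem[0xee]=0x9c, sp=0xee
body[0] mov  r5, r2 -> r5=0xef
body[1] add  r1, r2, r4 -> r1=0xce
body[2] mov  r2, r6 -> r2=0x38
body[3] add  r5, r4, r4 -> r5=0xbe
body[4] add  r0, r2, #45 -> r0=0x65
epilogue: pop r0=0x9c, sp=0xef
r5 is caller-saved -> body value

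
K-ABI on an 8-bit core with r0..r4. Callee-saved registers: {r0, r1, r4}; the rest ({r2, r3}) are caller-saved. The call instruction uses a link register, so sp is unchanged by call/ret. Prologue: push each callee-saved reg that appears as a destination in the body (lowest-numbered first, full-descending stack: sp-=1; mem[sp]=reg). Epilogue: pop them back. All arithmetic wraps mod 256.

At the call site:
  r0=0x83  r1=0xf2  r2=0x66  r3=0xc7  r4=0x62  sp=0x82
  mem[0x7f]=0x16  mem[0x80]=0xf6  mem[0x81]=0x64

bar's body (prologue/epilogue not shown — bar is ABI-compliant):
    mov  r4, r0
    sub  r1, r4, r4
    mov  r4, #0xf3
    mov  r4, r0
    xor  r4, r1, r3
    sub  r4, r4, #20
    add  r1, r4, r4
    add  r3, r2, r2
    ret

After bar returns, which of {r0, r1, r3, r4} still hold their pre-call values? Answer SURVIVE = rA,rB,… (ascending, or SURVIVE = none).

SURVIVE = r0,r1,r4

prologue: push r1 -> mem[0x81]=0xf2, sp=0x81
prologue: push r4 -> mem[0x80]=0x62, sp=0x80
body[0] mov  r4, r0 -> r4=0x83
body[1] sub  r1, r4, r4 -> r1=0x00
body[2] mov  r4, #0xf3 -> r4=0xf3
body[3] mov  r4, r0 -> r4=0x83
body[4] xor  r4, r1, r3 -> r4=0xc7
body[5] sub  r4, r4, #20 -> r4=0xb3
body[6] add  r1, r4, r4 -> r1=0x66
body[7] add  r3, r2, r2 -> r3=0xcc
epilogue: pop r4=0x62, sp=0x81
epilogue: pop r1=0xf2, sp=0x82
r0: callee-saved, written=False
r1: callee-saved, written=True
r3: caller-saved, written=True
r4: callee-saved, written=True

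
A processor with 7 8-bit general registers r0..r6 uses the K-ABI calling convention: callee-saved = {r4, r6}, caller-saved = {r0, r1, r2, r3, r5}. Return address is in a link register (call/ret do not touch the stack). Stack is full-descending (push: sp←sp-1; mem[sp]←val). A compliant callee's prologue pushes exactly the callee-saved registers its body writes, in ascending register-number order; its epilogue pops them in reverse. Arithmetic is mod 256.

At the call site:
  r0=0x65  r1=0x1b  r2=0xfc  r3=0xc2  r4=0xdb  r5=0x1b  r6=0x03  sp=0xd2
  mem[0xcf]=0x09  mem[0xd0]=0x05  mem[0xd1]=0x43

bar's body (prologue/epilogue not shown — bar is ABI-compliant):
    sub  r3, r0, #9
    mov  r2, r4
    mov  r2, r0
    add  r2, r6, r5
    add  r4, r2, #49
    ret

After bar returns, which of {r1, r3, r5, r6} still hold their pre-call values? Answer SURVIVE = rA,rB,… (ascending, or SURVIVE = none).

SURVIVE = r1,r5,r6

prologue: push r4 → mem[0xd1]=0xdb, sp=0xd1
body[0] sub  r3, r0, #9 → r3=0x5c
body[1] mov  r2, r4 → r2=0xdb
body[2] mov  r2, r0 → r2=0x65
body[3] add  r2, r6, r5 → r2=0x1e
body[4] add  r4, r2, #49 → r4=0x4f
epilogue: pop r4=0xdb, sp=0xd2
r1: caller-saved, written=False
r3: caller-saved, written=True
r5: caller-saved, written=False
r6: callee-saved, written=False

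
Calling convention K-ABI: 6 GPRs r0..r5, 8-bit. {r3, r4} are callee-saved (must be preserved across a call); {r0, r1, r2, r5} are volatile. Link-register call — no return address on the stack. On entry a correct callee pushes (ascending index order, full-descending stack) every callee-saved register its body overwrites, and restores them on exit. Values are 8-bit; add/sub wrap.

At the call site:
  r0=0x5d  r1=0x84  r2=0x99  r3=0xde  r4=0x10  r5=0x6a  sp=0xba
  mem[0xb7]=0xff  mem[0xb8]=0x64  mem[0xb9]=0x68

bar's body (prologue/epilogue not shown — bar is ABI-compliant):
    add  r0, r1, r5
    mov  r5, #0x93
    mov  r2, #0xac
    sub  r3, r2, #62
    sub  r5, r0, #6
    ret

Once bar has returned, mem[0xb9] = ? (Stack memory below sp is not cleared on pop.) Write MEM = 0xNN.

MEM = 0xde

prologue: push r3 -> mem[0xb9]=0xde, sp=0xb9
body[0] add  r0, r1, r5 -> r0=0xee
body[1] mov  r5, #0x93 -> r5=0x93
body[2] mov  r2, #0xac -> r2=0xac
body[3] sub  r3, r2, #62 -> r3=0x6e
body[4] sub  r5, r0, #6 -> r5=0xe8
epilogue: pop r3=0xde, sp=0xba
prologue pushed ['r3'] at ['0xb9']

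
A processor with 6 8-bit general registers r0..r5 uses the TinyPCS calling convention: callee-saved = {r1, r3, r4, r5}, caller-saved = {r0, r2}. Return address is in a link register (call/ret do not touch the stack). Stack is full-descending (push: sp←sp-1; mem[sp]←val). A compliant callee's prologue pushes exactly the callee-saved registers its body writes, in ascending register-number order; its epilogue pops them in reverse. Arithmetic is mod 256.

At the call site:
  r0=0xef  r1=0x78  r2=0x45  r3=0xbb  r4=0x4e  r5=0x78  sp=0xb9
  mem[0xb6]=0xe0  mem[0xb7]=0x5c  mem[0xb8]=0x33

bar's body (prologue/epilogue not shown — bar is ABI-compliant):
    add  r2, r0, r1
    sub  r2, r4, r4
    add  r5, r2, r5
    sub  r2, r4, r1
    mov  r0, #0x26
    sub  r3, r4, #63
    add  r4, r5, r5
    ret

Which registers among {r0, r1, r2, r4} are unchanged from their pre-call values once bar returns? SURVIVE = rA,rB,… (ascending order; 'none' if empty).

prologue: push r3 -> mem[0xb8]=0xbb, sp=0xb8
prologue: push r4 -> mem[0xb7]=0x4e, sp=0xb7
prologue: push r5 -> mem[0xb6]=0x78, sp=0xb6
body[0] add  r2, r0, r1 -> r2=0x67
body[1] sub  r2, r4, r4 -> r2=0x00
body[2] add  r5, r2, r5 -> r5=0x78
body[3] sub  r2, r4, r1 -> r2=0xd6
body[4] mov  r0, #0x26 -> r0=0x26
body[5] sub  r3, r4, #63 -> r3=0x0f
body[6] add  r4, r5, r5 -> r4=0xf0
epilogue: pop r5=0x78, sp=0xb7
epilogue: pop r4=0x4e, sp=0xb8
epilogue: pop r3=0xbb, sp=0xb9
r0: caller-saved, written=True
r1: callee-saved, written=False
r2: caller-saved, written=True
r4: callee-saved, written=True

SURVIVE = r1,r4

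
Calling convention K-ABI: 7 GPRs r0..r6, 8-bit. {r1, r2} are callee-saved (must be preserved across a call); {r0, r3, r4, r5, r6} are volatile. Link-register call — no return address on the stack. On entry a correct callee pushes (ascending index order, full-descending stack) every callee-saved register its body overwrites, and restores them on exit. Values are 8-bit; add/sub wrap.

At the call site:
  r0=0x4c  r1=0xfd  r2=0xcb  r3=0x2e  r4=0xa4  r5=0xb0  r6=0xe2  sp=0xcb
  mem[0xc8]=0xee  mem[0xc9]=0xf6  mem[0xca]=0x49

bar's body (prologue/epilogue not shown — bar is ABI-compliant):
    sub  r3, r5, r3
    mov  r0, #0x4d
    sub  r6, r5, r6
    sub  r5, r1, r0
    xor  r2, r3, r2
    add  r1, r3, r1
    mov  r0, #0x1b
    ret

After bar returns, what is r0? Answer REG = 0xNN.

REG = 0x1b

prologue: push r1 -> mem[0xca]=0xfd, sp=0xca
prologue: push r2 -> mem[0xc9]=0xcb, sp=0xc9
body[0] sub  r3, r5, r3 -> r3=0x82
body[1] mov  r0, #0x4d -> r0=0x4d
body[2] sub  r6, r5, r6 -> r6=0xce
body[3] sub  r5, r1, r0 -> r5=0xb0
body[4] xor  r2, r3, r2 -> r2=0x49
body[5] add  r1, r3, r1 -> r1=0x7f
body[6] mov  r0, #0x1b -> r0=0x1b
epilogue: pop r2=0xcb, sp=0xca
epilogue: pop r1=0xfd, sp=0xcb
r0 is caller-saved -> body value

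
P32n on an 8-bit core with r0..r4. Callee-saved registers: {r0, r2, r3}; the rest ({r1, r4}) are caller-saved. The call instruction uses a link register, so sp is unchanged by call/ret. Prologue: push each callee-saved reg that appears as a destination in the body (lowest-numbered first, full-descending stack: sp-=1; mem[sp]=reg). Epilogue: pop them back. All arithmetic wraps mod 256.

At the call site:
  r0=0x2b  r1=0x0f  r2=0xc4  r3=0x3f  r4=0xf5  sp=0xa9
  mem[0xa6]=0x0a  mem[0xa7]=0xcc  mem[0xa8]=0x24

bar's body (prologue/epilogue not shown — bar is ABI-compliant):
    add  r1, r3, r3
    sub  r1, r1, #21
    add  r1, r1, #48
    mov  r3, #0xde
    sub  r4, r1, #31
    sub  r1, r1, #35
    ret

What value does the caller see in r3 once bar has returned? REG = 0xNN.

REG = 0x3f

prologue: push r3 -> mem[0xa8]=0x3f, sp=0xa8
body[0] add  r1, r3, r3 -> r1=0x7e
body[1] sub  r1, r1, #21 -> r1=0x69
body[2] add  r1, r1, #48 -> r1=0x99
body[3] mov  r3, #0xde -> r3=0xde
body[4] sub  r4, r1, #31 -> r4=0x7a
body[5] sub  r1, r1, #35 -> r1=0x76
epilogue: pop r3=0x3f, sp=0xa9
r3 is callee-saved -> restored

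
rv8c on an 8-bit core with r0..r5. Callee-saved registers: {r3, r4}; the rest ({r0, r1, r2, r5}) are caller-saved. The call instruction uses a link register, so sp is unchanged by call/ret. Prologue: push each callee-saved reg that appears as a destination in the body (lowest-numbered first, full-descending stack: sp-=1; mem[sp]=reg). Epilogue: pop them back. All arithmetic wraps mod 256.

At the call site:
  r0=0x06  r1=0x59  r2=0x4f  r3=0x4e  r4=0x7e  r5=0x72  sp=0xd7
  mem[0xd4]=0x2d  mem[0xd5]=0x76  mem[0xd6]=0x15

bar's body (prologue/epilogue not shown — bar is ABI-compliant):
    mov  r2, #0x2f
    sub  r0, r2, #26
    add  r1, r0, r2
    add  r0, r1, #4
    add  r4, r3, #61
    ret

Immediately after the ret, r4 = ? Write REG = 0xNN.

REG = 0x7e

prologue: push r4 → mem[0xd6]=0x7e, sp=0xd6
body[0] mov  r2, #0x2f → r2=0x2f
body[1] sub  r0, r2, #26 → r0=0x15
body[2] add  r1, r0, r2 → r1=0x44
body[3] add  r0, r1, #4 → r0=0x48
body[4] add  r4, r3, #61 → r4=0x8b
epilogue: pop r4=0x7e, sp=0xd7
r4 is callee-saved → restored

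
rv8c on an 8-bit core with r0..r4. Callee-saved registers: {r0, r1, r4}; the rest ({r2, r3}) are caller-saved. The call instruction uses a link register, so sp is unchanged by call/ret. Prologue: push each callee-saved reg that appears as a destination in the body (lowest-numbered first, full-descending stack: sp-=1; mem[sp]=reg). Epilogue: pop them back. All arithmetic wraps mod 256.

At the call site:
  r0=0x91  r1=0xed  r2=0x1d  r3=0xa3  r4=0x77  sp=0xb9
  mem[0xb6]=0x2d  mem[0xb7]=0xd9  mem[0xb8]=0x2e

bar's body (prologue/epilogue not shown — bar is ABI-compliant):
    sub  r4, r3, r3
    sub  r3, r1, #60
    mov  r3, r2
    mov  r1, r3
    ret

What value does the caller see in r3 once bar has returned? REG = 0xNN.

prologue: push r1 -> mem[0xb8]=0xed, sp=0xb8
prologue: push r4 -> mem[0xb7]=0x77, sp=0xb7
body[0] sub  r4, r3, r3 -> r4=0x00
body[1] sub  r3, r1, #60 -> r3=0xb1
body[2] mov  r3, r2 -> r3=0x1d
body[3] mov  r1, r3 -> r1=0x1d
epilogue: pop r4=0x77, sp=0xb8
epilogue: pop r1=0xed, sp=0xb9
r3 is caller-saved -> body value

REG = 0x1d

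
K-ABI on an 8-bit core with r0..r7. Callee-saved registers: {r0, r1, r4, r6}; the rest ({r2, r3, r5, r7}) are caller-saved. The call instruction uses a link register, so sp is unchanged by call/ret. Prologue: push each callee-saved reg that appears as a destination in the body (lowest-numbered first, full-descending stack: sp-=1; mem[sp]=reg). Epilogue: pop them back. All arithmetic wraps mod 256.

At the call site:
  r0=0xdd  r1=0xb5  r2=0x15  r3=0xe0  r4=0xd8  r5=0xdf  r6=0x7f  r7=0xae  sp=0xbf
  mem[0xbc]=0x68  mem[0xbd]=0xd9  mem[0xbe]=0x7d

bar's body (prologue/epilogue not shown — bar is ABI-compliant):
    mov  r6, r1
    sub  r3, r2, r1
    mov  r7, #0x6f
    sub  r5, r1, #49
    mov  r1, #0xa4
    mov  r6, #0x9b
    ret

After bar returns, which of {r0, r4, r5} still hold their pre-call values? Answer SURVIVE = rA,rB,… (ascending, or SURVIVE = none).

prologue: push r1 → mem[0xbe]=0xb5, sp=0xbe
prologue: push r6 → mem[0xbd]=0x7f, sp=0xbd
body[0] mov  r6, r1 → r6=0xb5
body[1] sub  r3, r2, r1 → r3=0x60
body[2] mov  r7, #0x6f → r7=0x6f
body[3] sub  r5, r1, #49 → r5=0x84
body[4] mov  r1, #0xa4 → r1=0xa4
body[5] mov  r6, #0x9b → r6=0x9b
epilogue: pop r6=0x7f, sp=0xbe
epilogue: pop r1=0xb5, sp=0xbf
r0: callee-saved, written=False
r4: callee-saved, written=False
r5: caller-saved, written=True

SURVIVE = r0,r4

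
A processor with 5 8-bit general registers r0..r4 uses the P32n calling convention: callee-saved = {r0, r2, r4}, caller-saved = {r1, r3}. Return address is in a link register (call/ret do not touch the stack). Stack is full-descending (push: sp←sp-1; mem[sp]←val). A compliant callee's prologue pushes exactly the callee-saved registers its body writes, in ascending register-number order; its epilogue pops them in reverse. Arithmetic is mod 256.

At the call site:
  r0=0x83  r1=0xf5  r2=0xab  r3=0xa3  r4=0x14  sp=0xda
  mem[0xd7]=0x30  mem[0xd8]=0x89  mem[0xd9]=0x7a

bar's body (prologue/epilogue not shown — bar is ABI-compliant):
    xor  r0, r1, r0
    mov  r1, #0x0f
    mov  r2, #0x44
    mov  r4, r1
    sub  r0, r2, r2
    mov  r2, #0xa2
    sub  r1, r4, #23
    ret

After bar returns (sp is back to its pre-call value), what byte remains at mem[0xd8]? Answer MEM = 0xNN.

prologue: push r0 → mem[0xd9]=0x83, sp=0xd9
prologue: push r2 → mem[0xd8]=0xab, sp=0xd8
prologue: push r4 → mem[0xd7]=0x14, sp=0xd7
body[0] xor  r0, r1, r0 → r0=0x76
body[1] mov  r1, #0x0f → r1=0x0f
body[2] mov  r2, #0x44 → r2=0x44
body[3] mov  r4, r1 → r4=0x0f
body[4] sub  r0, r2, r2 → r0=0x00
body[5] mov  r2, #0xa2 → r2=0xa2
body[6] sub  r1, r4, #23 → r1=0xf8
epilogue: pop r4=0x14, sp=0xd8
epilogue: pop r2=0xab, sp=0xd9
epilogue: pop r0=0x83, sp=0xda
prologue pushed ['r0', 'r2', 'r4'] at ['0xd9', '0xd8', '0xd7']

MEM = 0xab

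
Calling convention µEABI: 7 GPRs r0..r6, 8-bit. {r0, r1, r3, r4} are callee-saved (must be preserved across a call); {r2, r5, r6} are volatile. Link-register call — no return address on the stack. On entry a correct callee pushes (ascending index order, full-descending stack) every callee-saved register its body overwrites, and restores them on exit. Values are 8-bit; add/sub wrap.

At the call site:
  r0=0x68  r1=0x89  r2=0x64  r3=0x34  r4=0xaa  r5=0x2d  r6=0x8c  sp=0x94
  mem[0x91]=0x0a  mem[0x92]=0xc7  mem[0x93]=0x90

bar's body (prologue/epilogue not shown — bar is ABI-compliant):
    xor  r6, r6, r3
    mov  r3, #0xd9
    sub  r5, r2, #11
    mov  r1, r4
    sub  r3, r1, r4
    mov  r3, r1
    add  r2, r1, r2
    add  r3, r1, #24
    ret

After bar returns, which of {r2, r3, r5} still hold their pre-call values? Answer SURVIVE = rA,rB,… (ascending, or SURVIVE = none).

SURVIVE = r3

prologue: push r1 -> mem[0x93]=0x89, sp=0x93
prologue: push r3 -> mem[0x92]=0x34, sp=0x92
body[0] xor  r6, r6, r3 -> r6=0xb8
body[1] mov  r3, #0xd9 -> r3=0xd9
body[2] sub  r5, r2, #11 -> r5=0x59
body[3] mov  r1, r4 -> r1=0xaa
body[4] sub  r3, r1, r4 -> r3=0x00
body[5] mov  r3, r1 -> r3=0xaa
body[6] add  r2, r1, r2 -> r2=0x0e
body[7] add  r3, r1, #24 -> r3=0xc2
epilogue: pop r3=0x34, sp=0x93
epilogue: pop r1=0x89, sp=0x94
r2: caller-saved, written=True
r3: callee-saved, written=True
r5: caller-saved, written=True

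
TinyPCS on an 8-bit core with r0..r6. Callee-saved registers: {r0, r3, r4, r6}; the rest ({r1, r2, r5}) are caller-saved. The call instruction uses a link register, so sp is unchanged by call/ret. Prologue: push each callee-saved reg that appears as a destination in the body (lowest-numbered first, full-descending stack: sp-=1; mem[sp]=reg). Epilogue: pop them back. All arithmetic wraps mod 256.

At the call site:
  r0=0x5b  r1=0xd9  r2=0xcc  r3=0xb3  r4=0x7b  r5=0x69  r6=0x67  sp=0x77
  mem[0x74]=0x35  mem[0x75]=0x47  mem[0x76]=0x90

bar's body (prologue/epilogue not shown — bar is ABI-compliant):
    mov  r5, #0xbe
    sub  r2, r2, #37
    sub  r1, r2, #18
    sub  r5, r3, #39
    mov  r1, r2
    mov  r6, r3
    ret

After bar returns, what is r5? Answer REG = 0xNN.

prologue: push r6 → mem[0x76]=0x67, sp=0x76
body[0] mov  r5, #0xbe → r5=0xbe
body[1] sub  r2, r2, #37 → r2=0xa7
body[2] sub  r1, r2, #18 → r1=0x95
body[3] sub  r5, r3, #39 → r5=0x8c
body[4] mov  r1, r2 → r1=0xa7
body[5] mov  r6, r3 → r6=0xb3
epilogue: pop r6=0x67, sp=0x77
r5 is caller-saved → body value

REG = 0x8c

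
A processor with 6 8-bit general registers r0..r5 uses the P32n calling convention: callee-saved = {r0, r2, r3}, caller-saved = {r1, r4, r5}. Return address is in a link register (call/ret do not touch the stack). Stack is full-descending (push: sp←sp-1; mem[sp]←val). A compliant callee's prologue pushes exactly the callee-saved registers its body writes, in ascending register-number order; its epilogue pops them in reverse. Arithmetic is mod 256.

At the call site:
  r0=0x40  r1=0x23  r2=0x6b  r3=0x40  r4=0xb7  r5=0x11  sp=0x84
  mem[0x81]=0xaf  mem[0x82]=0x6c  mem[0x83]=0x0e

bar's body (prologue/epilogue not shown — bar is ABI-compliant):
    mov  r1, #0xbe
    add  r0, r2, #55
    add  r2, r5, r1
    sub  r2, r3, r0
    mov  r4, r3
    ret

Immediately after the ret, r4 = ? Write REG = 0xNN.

prologue: push r0 -> mem[0x83]=0x40, sp=0x83
prologue: push r2 -> mem[0x82]=0x6b, sp=0x82
body[0] mov  r1, #0xbe -> r1=0xbe
body[1] add  r0, r2, #55 -> r0=0xa2
body[2] add  r2, r5, r1 -> r2=0xcf
body[3] sub  r2, r3, r0 -> r2=0x9e
body[4] mov  r4, r3 -> r4=0x40
epilogue: pop r2=0x6b, sp=0x83
epilogue: pop r0=0x40, sp=0x84
r4 is caller-saved -> body value

REG = 0x40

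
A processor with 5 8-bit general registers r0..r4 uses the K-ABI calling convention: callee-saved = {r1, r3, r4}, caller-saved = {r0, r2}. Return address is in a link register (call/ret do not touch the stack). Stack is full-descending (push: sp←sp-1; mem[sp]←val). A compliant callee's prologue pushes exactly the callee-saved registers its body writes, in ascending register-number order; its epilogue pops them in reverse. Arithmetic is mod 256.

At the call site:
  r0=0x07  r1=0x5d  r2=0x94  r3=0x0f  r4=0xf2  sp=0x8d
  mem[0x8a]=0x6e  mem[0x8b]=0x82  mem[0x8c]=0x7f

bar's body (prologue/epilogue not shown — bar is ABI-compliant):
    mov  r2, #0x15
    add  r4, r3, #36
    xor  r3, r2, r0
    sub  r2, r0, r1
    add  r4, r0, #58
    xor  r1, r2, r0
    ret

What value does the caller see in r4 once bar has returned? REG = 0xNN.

prologue: push r1 -> mem[0x8c]=0x5d, sp=0x8c
prologue: push r3 -> mem[0x8b]=0x0f, sp=0x8b
prologue: push r4 -> mem[0x8a]=0xf2, sp=0x8a
body[0] mov  r2, #0x15 -> r2=0x15
body[1] add  r4, r3, #36 -> r4=0x33
body[2] xor  r3, r2, r0 -> r3=0x12
body[3] sub  r2, r0, r1 -> r2=0xaa
body[4] add  r4, r0, #58 -> r4=0x41
body[5] xor  r1, r2, r0 -> r1=0xad
epilogue: pop r4=0xf2, sp=0x8b
epilogue: pop r3=0x0f, sp=0x8c
epilogue: pop r1=0x5d, sp=0x8d
r4 is callee-saved -> restored

REG = 0xf2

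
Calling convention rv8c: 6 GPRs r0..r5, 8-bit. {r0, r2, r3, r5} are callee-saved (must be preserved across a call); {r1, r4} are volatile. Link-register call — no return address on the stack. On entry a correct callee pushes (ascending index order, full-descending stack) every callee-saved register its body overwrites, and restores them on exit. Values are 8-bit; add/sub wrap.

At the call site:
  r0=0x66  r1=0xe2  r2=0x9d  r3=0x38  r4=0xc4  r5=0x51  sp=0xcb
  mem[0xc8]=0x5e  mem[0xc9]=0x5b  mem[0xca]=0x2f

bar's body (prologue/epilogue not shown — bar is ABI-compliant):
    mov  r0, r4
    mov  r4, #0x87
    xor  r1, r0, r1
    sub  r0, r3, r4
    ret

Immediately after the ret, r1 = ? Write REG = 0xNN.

prologue: push r0 → mem[0xca]=0x66, sp=0xca
body[0] mov  r0, r4 → r0=0xc4
body[1] mov  r4, #0x87 → r4=0x87
body[2] xor  r1, r0, r1 → r1=0x26
body[3] sub  r0, r3, r4 → r0=0xb1
epilogue: pop r0=0x66, sp=0xcb
r1 is caller-saved → body value

REG = 0x26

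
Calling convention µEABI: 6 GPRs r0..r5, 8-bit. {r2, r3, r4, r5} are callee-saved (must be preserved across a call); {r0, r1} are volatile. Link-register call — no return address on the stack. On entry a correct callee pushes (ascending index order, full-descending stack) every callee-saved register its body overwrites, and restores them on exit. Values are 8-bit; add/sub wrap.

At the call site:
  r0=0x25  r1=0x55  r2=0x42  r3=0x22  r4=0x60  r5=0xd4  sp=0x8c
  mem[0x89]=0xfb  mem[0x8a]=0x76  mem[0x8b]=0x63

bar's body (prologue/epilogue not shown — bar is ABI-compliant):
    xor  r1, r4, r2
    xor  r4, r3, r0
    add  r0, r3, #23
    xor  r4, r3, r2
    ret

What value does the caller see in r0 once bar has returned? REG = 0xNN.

REG = 0x39

prologue: push r4 → mem[0x8b]=0x60, sp=0x8b
body[0] xor  r1, r4, r2 → r1=0x22
body[1] xor  r4, r3, r0 → r4=0x07
body[2] add  r0, r3, #23 → r0=0x39
body[3] xor  r4, r3, r2 → r4=0x60
epilogue: pop r4=0x60, sp=0x8c
r0 is caller-saved → body value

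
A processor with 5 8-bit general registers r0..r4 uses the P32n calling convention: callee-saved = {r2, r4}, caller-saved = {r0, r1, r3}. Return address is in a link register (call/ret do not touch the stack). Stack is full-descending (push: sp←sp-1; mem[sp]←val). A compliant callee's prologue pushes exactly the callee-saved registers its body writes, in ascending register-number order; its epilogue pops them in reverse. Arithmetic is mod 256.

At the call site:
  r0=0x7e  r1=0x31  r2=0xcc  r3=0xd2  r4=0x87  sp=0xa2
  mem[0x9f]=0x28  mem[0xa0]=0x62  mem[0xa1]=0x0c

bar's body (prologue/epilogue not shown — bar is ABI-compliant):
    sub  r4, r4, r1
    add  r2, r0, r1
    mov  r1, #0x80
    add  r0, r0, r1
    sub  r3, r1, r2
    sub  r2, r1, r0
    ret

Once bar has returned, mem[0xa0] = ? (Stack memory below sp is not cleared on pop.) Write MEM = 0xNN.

prologue: push r2 → mem[0xa1]=0xcc, sp=0xa1
prologue: push r4 → mem[0xa0]=0x87, sp=0xa0
body[0] sub  r4, r4, r1 → r4=0x56
body[1] add  r2, r0, r1 → r2=0xaf
body[2] mov  r1, #0x80 → r1=0x80
body[3] add  r0, r0, r1 → r0=0xfe
body[4] sub  r3, r1, r2 → r3=0xd1
body[5] sub  r2, r1, r0 → r2=0x82
epilogue: pop r4=0x87, sp=0xa1
epilogue: pop r2=0xcc, sp=0xa2
prologue pushed ['r2', 'r4'] at ['0xa1', '0xa0']

MEM = 0x87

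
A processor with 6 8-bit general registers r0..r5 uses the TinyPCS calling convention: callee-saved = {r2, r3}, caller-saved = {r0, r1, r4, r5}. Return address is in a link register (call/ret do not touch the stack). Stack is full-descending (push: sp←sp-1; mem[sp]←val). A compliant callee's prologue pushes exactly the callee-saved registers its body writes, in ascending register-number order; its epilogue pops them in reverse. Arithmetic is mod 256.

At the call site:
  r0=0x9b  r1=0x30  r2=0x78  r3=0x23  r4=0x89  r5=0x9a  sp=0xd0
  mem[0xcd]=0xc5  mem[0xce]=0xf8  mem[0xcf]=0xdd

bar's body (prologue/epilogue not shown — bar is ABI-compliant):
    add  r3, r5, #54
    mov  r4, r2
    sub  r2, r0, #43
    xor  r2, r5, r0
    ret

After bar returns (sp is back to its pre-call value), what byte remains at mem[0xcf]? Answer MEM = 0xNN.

MEM = 0x78

prologue: push r2 → mem[0xcf]=0x78, sp=0xcf
prologue: push r3 → mem[0xce]=0x23, sp=0xce
body[0] add  r3, r5, #54 → r3=0xd0
body[1] mov  r4, r2 → r4=0x78
body[2] sub  r2, r0, #43 → r2=0x70
body[3] xor  r2, r5, r0 → r2=0x01
epilogue: pop r3=0x23, sp=0xcf
epilogue: pop r2=0x78, sp=0xd0
prologue pushed ['r2', 'r3'] at ['0xcf', '0xce']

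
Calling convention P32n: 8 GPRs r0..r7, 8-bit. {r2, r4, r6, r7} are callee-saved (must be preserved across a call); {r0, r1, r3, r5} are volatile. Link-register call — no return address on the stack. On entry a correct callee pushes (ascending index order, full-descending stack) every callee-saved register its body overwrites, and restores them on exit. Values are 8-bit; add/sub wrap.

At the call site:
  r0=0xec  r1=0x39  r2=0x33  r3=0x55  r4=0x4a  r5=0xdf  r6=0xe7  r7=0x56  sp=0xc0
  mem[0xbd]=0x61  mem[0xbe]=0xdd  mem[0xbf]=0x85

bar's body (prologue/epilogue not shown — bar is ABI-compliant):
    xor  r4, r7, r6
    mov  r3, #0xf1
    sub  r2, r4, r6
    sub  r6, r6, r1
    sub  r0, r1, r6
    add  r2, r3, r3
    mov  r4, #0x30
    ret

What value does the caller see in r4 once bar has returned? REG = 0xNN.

REG = 0x4a

prologue: push r2 → mem[0xbf]=0x33, sp=0xbf
prologue: push r4 → mem[0xbe]=0x4a, sp=0xbe
prologue: push r6 → mem[0xbd]=0xe7, sp=0xbd
body[0] xor  r4, r7, r6 → r4=0xb1
body[1] mov  r3, #0xf1 → r3=0xf1
body[2] sub  r2, r4, r6 → r2=0xca
body[3] sub  r6, r6, r1 → r6=0xae
body[4] sub  r0, r1, r6 → r0=0x8b
body[5] add  r2, r3, r3 → r2=0xe2
body[6] mov  r4, #0x30 → r4=0x30
epilogue: pop r6=0xe7, sp=0xbe
epilogue: pop r4=0x4a, sp=0xbf
epilogue: pop r2=0x33, sp=0xc0
r4 is callee-saved → restored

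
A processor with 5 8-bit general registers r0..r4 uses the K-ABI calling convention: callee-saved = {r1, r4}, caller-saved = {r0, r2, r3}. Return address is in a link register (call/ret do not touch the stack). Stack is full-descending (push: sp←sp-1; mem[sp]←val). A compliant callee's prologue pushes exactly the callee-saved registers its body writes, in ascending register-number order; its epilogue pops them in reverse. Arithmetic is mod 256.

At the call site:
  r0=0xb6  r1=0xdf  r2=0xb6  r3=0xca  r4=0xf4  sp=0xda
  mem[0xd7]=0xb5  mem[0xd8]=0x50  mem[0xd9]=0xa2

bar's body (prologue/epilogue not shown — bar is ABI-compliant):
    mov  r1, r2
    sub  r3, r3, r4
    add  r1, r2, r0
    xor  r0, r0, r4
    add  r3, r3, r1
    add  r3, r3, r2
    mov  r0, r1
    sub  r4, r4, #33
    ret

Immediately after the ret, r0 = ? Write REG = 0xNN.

prologue: push r1 -> mem[0xd9]=0xdf, sp=0xd9
prologue: push r4 -> mem[0xd8]=0xf4, sp=0xd8
body[0] mov  r1, r2 -> r1=0xb6
body[1] sub  r3, r3, r4 -> r3=0xd6
body[2] add  r1, r2, r0 -> r1=0x6c
body[3] xor  r0, r0, r4 -> r0=0x42
body[4] add  r3, r3, r1 -> r3=0x42
body[5] add  r3, r3, r2 -> r3=0xf8
body[6] mov  r0, r1 -> r0=0x6c
body[7] sub  r4, r4, #33 -> r4=0xd3
epilogue: pop r4=0xf4, sp=0xd9
epilogue: pop r1=0xdf, sp=0xda
r0 is caller-saved -> body value

REG = 0x6c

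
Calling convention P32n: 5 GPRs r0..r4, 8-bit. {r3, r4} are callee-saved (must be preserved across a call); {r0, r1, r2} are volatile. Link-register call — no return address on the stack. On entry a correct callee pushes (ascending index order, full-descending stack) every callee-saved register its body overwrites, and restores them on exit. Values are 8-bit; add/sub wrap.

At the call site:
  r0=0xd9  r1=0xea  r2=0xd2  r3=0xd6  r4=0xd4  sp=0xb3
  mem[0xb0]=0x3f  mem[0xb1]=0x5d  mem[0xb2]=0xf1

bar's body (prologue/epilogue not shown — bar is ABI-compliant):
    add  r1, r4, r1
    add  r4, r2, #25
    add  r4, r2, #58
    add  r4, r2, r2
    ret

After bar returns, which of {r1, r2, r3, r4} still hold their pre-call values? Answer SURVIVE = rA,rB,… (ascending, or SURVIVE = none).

SURVIVE = r2,r3,r4

prologue: push r4 → mem[0xb2]=0xd4, sp=0xb2
body[0] add  r1, r4, r1 → r1=0xbe
body[1] add  r4, r2, #25 → r4=0xeb
body[2] add  r4, r2, #58 → r4=0x0c
body[3] add  r4, r2, r2 → r4=0xa4
epilogue: pop r4=0xd4, sp=0xb3
r1: caller-saved, written=True
r2: caller-saved, written=False
r3: callee-saved, written=False
r4: callee-saved, written=True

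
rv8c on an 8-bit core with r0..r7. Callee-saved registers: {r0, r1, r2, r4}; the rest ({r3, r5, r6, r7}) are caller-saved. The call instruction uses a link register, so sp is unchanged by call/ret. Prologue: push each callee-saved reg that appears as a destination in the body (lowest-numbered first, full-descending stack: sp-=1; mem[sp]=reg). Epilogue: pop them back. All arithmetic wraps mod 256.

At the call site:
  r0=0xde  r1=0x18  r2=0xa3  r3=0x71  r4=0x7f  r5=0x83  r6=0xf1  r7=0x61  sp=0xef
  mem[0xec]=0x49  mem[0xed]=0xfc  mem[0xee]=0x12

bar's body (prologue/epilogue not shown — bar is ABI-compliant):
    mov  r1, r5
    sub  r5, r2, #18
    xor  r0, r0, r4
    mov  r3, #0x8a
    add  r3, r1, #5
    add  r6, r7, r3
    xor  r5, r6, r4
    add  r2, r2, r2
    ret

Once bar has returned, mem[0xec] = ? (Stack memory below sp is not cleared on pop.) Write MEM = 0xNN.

prologue: push r0 → mem[0xee]=0xde, sp=0xee
prologue: push r1 → mem[0xed]=0x18, sp=0xed
prologue: push r2 → mem[0xec]=0xa3, sp=0xec
body[0] mov  r1, r5 → r1=0x83
body[1] sub  r5, r2, #18 → r5=0x91
body[2] xor  r0, r0, r4 → r0=0xa1
body[3] mov  r3, #0x8a → r3=0x8a
body[4] add  r3, r1, #5 → r3=0x88
body[5] add  r6, r7, r3 → r6=0xe9
body[6] xor  r5, r6, r4 → r5=0x96
body[7] add  r2, r2, r2 → r2=0x46
epilogue: pop r2=0xa3, sp=0xed
epilogue: pop r1=0x18, sp=0xee
epilogue: pop r0=0xde, sp=0xef
prologue pushed ['r0', 'r1', 'r2'] at ['0xee', '0xed', '0xec']

MEM = 0xa3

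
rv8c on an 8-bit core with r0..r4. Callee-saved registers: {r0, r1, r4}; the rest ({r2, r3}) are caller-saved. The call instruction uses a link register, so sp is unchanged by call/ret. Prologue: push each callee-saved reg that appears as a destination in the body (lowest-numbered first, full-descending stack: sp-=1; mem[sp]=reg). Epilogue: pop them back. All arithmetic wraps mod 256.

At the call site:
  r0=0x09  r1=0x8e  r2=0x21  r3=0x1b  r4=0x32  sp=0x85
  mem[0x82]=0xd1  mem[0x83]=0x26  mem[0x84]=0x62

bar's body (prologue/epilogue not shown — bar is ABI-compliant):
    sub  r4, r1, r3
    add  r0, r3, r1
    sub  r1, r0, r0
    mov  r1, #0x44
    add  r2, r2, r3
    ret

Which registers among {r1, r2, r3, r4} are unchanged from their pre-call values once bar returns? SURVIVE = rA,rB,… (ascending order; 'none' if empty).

prologue: push r0 → mem[0x84]=0x09, sp=0x84
prologue: push r1 → mem[0x83]=0x8e, sp=0x83
prologue: push r4 → mem[0x82]=0x32, sp=0x82
body[0] sub  r4, r1, r3 → r4=0x73
body[1] add  r0, r3, r1 → r0=0xa9
body[2] sub  r1, r0, r0 → r1=0x00
body[3] mov  r1, #0x44 → r1=0x44
body[4] add  r2, r2, r3 → r2=0x3c
epilogue: pop r4=0x32, sp=0x83
epilogue: pop r1=0x8e, sp=0x84
epilogue: pop r0=0x09, sp=0x85
r1: callee-saved, written=True
r2: caller-saved, written=True
r3: caller-saved, written=False
r4: callee-saved, written=True

SURVIVE = r1,r3,r4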